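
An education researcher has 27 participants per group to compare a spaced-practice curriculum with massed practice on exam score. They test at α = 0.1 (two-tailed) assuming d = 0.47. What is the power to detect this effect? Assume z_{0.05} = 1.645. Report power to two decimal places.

For two equal groups, power = Φ(d·√(n/2) − z_{α/2}).
d·√(n/2) = 0.47 × √(27/2) = 0.47 × 3.674 = 1.727.
z_β = 1.727 − 1.645 = 0.082.
Power = Φ(0.082) = 0.533.

power ≈ 0.53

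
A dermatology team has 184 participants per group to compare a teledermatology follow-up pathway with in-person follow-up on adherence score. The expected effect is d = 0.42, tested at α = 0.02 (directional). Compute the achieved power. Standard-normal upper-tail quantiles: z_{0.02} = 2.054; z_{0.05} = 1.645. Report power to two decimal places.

power ≈ 0.98

For two equal groups, power = Φ(d·√(n/2) − z_{α}).
d·√(n/2) = 0.42 × √(184/2) = 0.42 × 9.592 = 4.028.
z_β = 4.028 − 2.054 = 1.974.
Power = Φ(1.974) = 0.976.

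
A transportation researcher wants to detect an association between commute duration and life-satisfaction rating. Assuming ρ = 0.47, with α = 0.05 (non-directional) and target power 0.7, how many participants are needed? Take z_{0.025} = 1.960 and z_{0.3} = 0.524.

Fisher's z: C = ½·ln((1+r)/(1−r)) = ½·ln(2.7736) = 0.5101.
n = ((z_{α/2} + z_β)/C)² + 3.
(1.960 + 0.524) / 0.5101 = 2.484 / 0.5101 = 4.870.
n = 4.870² + 3 = 23.71 + 3 = 26.7.
Round up.

n = 27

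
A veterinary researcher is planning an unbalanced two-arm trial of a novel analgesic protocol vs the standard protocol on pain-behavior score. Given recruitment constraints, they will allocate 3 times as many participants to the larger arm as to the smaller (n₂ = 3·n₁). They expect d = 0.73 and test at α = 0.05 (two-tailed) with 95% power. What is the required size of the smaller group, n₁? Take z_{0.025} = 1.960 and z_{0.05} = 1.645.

With allocation ratio k = n₂/n₁ = 3, Var(x̄₁−x̄₂) = σ²(1/n₁ + 1/(k·n₁)) = σ²·(k+1)/(k·n₁).
So n₁ = (1 + 1/k)·((z_{α/2} + z_β)/d)² = 1.333 × (3.605/0.73)².
n₁ = 1.333 × 24.39 = 32.5.
Round up: n₁ = 33, giving n₂ = 3 × 33 = 99.

n₁ = 33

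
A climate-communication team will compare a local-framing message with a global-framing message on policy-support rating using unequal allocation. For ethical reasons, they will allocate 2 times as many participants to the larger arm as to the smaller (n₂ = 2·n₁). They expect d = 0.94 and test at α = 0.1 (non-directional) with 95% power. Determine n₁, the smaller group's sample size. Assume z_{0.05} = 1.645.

n₁ = 19

With allocation ratio k = n₂/n₁ = 2, Var(x̄₁−x̄₂) = σ²(1/n₁ + 1/(k·n₁)) = σ²·(k+1)/(k·n₁).
So n₁ = (1 + 1/k)·((z_{α/2} + z_β)/d)² = 1.500 × (3.290/0.94)².
n₁ = 1.500 × 12.25 = 18.4.
Round up: n₁ = 19, giving n₂ = 2 × 19 = 38.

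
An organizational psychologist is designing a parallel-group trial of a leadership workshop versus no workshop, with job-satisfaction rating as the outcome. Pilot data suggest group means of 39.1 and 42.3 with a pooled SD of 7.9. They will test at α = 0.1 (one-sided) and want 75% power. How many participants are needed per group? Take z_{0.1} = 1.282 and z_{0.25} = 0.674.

n = 47 per group

Cohen's d = |M₁ − M₂| / SD_pooled = |39.1 − 42.3| / 7.9 = 3.2 / 7.9 = 0.405.
For two independent groups with equal n: n = 2·((z_{α} + z_β) / d)².
z_{α} + z_β = 1.282 + 0.674 = 1.956.
n = 2 × (1.956 / 0.405)² = 2 × 4.830² = 2 × 23.33 = 46.7.
Round up to the next whole participant.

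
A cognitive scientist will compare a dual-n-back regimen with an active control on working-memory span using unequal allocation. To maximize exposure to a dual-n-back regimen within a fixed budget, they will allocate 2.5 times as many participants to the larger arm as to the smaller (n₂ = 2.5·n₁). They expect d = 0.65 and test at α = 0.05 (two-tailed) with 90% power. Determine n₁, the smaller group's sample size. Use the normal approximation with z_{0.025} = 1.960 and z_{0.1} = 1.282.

With allocation ratio k = n₂/n₁ = 2.5, Var(x̄₁−x̄₂) = σ²(1/n₁ + 1/(k·n₁)) = σ²·(k+1)/(k·n₁).
So n₁ = (1 + 1/k)·((z_{α/2} + z_β)/d)² = 1.400 × (3.242/0.65)².
n₁ = 1.400 × 24.88 = 34.8.
Round up: n₁ = 35, giving n₂ = ⌈2.5 × 35⌉ = ⌈87.5⌉ = 88.

n₁ = 35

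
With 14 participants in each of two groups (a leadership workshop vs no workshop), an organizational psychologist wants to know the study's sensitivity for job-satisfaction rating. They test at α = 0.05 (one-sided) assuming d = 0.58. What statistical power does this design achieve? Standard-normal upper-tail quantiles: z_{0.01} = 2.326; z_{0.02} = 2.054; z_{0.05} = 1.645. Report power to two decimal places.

power ≈ 0.46

For two equal groups, power = Φ(d·√(n/2) − z_{α}).
d·√(n/2) = 0.58 × √(14/2) = 0.58 × 2.646 = 1.535.
z_β = 1.535 − 1.645 = -0.110.
Power = Φ(-0.110) = 0.456.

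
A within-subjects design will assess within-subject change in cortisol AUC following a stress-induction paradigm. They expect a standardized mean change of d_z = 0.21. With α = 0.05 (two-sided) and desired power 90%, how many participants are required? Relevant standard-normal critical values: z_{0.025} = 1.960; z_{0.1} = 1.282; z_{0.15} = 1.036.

For a paired (one-sample on differences) test: n = ((z_{α/2} + z_β) / d)².
z_{α/2} + z_β = 1.960 + 1.282 = 3.242.
n = (3.242 / 0.21)² = 15.438² = 238.33.
Round up.

n = 239 pairs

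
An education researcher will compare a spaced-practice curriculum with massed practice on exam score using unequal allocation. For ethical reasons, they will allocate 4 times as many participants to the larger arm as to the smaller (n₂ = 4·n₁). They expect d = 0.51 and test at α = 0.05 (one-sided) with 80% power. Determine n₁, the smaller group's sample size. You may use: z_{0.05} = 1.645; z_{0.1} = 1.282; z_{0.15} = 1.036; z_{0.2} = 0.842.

With allocation ratio k = n₂/n₁ = 4, Var(x̄₁−x̄₂) = σ²(1/n₁ + 1/(k·n₁)) = σ²·(k+1)/(k·n₁).
So n₁ = (1 + 1/k)·((z_{α} + z_β)/d)² = 1.250 × (2.487/0.51)².
n₁ = 1.250 × 23.78 = 29.7.
Round up: n₁ = 30, giving n₂ = 4 × 30 = 120.

n₁ = 30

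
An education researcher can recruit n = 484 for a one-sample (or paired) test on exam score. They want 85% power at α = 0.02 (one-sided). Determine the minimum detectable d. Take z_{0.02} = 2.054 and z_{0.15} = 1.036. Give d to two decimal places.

For a single sample (or paired design) of n = 484: d_min = (z_{α} + z_β)/√n.
z-sum = 2.054 + 1.036 = 3.090.
d_min = 3.090 / √484 = 3.090 / 22.000 = 0.140.

d_min ≈ 0.14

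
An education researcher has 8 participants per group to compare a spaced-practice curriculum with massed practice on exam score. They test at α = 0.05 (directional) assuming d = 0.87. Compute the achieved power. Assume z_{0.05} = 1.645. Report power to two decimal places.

power ≈ 0.54

For two equal groups, power = Φ(d·√(n/2) − z_{α}).
d·√(n/2) = 0.87 × √(8/2) = 0.87 × 2.000 = 1.740.
z_β = 1.740 − 1.645 = 0.095.
Power = Φ(0.095) = 0.538.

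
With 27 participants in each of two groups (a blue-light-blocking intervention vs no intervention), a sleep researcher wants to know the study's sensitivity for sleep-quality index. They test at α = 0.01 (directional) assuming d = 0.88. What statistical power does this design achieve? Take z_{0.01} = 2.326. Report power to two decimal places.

power ≈ 0.82

For two equal groups, power = Φ(d·√(n/2) − z_{α}).
d·√(n/2) = 0.88 × √(27/2) = 0.88 × 3.674 = 3.233.
z_β = 3.233 − 2.326 = 0.907.
Power = Φ(0.907) = 0.818.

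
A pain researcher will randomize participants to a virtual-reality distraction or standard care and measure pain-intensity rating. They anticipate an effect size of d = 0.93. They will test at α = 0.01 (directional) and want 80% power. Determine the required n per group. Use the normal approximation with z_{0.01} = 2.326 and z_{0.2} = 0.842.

n = 24 per group

For two independent groups with equal n: n = 2·((z_{α} + z_β) / d)².
z_{α} + z_β = 2.326 + 0.842 = 3.168.
n = 2 × (3.168 / 0.93)² = 2 × 3.406² = 2 × 11.60 = 23.2.
Round up to the next whole participant.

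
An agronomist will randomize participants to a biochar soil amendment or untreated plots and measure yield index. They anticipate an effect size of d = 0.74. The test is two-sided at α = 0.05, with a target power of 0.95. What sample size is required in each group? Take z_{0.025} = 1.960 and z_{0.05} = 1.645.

n = 48 per group

For two independent groups with equal n: n = 2·((z_{α/2} + z_β) / d)².
z_{α/2} + z_β = 1.960 + 1.645 = 3.605.
n = 2 × (3.605 / 0.74)² = 2 × 4.872² = 2 × 23.73 = 47.5.
Round up to the next whole participant.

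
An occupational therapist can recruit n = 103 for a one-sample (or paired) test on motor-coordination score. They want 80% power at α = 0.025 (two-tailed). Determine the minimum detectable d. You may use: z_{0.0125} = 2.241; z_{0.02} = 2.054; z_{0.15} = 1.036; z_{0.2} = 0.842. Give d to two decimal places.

d_min ≈ 0.30

For a single sample (or paired design) of n = 103: d_min = (z_{α/2} + z_β)/√n.
z-sum = 2.241 + 0.842 = 3.083.
d_min = 3.083 / √103 = 3.083 / 10.149 = 0.304.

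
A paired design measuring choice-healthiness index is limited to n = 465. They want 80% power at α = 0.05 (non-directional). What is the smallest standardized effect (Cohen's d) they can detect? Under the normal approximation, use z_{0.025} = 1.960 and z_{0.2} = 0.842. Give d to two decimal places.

For a single sample (or paired design) of n = 465: d_min = (z_{α/2} + z_β)/√n.
z-sum = 1.960 + 0.842 = 2.802.
d_min = 2.802 / √465 = 2.802 / 21.564 = 0.130.

d_min ≈ 0.13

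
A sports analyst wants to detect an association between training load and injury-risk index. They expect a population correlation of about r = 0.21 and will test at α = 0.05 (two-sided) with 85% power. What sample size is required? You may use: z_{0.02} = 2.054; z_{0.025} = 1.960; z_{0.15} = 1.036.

Fisher's z: C = ½·ln((1+r)/(1−r)) = ½·ln(1.5316) = 0.2132.
n = ((z_{α/2} + z_β)/C)² + 3.
(1.960 + 1.036) / 0.2132 = 2.996 / 0.2132 = 14.053.
n = 14.053² + 3 = 197.47 + 3 = 200.5.
Round up.

n = 201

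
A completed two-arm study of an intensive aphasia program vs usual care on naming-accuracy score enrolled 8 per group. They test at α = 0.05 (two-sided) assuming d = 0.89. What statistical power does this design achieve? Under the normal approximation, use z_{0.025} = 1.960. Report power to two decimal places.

power ≈ 0.43

For two equal groups, power = Φ(d·√(n/2) − z_{α/2}).
d·√(n/2) = 0.89 × √(8/2) = 0.89 × 2.000 = 1.780.
z_β = 1.780 − 1.960 = -0.180.
Power = Φ(-0.180) = 0.429.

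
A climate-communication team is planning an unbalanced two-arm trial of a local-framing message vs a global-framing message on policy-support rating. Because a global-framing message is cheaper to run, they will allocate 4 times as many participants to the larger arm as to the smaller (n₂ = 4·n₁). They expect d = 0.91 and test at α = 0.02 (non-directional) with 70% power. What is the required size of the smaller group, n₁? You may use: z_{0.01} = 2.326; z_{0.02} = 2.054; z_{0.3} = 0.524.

n₁ = 13

With allocation ratio k = n₂/n₁ = 4, Var(x̄₁−x̄₂) = σ²(1/n₁ + 1/(k·n₁)) = σ²·(k+1)/(k·n₁).
So n₁ = (1 + 1/k)·((z_{α/2} + z_β)/d)² = 1.250 × (2.850/0.91)².
n₁ = 1.250 × 9.81 = 12.3.
Round up: n₁ = 13, giving n₂ = 4 × 13 = 52.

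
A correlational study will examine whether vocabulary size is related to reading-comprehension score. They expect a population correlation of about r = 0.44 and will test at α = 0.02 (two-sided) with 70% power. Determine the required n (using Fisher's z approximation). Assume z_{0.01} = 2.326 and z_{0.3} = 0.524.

n = 40

Fisher's z: C = ½·ln((1+r)/(1−r)) = ½·ln(2.5714) = 0.4722.
n = ((z_{α/2} + z_β)/C)² + 3.
(2.326 + 0.524) / 0.4722 = 2.850 / 0.4722 = 6.036.
n = 6.036² + 3 = 36.43 + 3 = 39.4.
Round up.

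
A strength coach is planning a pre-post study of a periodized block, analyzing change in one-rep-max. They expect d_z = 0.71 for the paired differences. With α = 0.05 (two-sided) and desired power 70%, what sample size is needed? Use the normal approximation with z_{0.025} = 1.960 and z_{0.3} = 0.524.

n = 13 pairs

For a paired (one-sample on differences) test: n = ((z_{α/2} + z_β) / d)².
z_{α/2} + z_β = 1.960 + 0.524 = 2.484.
n = (2.484 / 0.71)² = 3.499² = 12.24.
Round up.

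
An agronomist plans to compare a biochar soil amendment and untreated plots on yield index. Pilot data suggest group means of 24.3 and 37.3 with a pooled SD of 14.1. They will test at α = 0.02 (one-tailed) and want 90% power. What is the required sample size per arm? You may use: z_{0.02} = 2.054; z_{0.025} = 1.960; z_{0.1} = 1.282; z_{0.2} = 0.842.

Cohen's d = |M₁ − M₂| / SD_pooled = |24.3 − 37.3| / 14.1 = 13.0 / 14.1 = 0.922.
For two independent groups with equal n: n = 2·((z_{α} + z_β) / d)².
z_{α} + z_β = 2.054 + 1.282 = 3.336.
n = 2 × (3.336 / 0.922)² = 2 × 3.618² = 2 × 13.09 = 26.2.
Round up to the next whole participant.

n = 27 per group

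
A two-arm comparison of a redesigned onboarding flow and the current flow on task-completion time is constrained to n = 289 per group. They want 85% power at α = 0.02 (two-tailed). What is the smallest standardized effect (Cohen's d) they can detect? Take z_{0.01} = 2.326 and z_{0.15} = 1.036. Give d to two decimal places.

d_min ≈ 0.28

For two independent groups of n = 289 each: d_min = (z_{α/2} + z_β)·√(2/n).
z-sum = 2.326 + 1.036 = 3.362.
d_min = 3.362 × √(2/289) = 3.362 × 0.0832 = 0.280.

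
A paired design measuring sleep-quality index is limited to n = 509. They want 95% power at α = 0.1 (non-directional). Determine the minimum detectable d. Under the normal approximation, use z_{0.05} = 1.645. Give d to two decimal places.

For a single sample (or paired design) of n = 509: d_min = (z_{α/2} + z_β)/√n.
z-sum = 1.645 + 1.645 = 3.290.
d_min = 3.290 / √509 = 3.290 / 22.561 = 0.146.

d_min ≈ 0.15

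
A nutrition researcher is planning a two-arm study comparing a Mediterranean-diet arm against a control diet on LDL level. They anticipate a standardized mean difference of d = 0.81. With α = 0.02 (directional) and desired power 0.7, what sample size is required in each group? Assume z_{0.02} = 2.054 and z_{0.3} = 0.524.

For two independent groups with equal n: n = 2·((z_{α} + z_β) / d)².
z_{α} + z_β = 2.054 + 0.524 = 2.578.
n = 2 × (2.578 / 0.81)² = 2 × 3.183² = 2 × 10.13 = 20.3.
Round up to the next whole participant.

n = 21 per group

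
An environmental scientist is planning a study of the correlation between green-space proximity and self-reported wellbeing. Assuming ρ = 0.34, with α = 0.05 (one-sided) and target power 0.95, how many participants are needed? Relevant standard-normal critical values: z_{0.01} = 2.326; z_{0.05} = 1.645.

n = 90

Fisher's z: C = ½·ln((1+r)/(1−r)) = ½·ln(2.0303) = 0.3541.
n = ((z_{α} + z_β)/C)² + 3.
(1.645 + 1.645) / 0.3541 = 3.290 / 0.3541 = 9.291.
n = 9.291² + 3 = 86.33 + 3 = 89.3.
Round up.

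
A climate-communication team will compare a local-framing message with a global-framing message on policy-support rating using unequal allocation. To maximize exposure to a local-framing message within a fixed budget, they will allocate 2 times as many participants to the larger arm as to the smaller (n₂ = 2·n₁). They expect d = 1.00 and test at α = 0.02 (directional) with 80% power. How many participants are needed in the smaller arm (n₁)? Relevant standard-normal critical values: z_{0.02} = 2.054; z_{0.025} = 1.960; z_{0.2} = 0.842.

n₁ = 13

With allocation ratio k = n₂/n₁ = 2, Var(x̄₁−x̄₂) = σ²(1/n₁ + 1/(k·n₁)) = σ²·(k+1)/(k·n₁).
So n₁ = (1 + 1/k)·((z_{α} + z_β)/d)² = 1.500 × (2.896/1.00)².
n₁ = 1.500 × 8.39 = 12.6.
Round up: n₁ = 13, giving n₂ = 2 × 13 = 26.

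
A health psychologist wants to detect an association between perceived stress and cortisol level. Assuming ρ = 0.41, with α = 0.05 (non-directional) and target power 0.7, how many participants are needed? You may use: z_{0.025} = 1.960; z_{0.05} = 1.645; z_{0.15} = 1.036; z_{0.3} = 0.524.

n = 36

Fisher's z: C = ½·ln((1+r)/(1−r)) = ½·ln(2.3898) = 0.4356.
n = ((z_{α/2} + z_β)/C)² + 3.
(1.960 + 0.524) / 0.4356 = 2.484 / 0.4356 = 5.702.
n = 5.702² + 3 = 32.52 + 3 = 35.5.
Round up.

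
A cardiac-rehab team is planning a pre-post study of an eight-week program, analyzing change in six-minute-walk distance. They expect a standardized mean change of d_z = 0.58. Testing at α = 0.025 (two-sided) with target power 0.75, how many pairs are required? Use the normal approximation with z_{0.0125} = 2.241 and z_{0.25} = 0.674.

n = 26 pairs

For a paired (one-sample on differences) test: n = ((z_{α/2} + z_β) / d)².
z_{α/2} + z_β = 2.241 + 0.674 = 2.915.
n = (2.915 / 0.58)² = 5.026² = 25.26.
Round up.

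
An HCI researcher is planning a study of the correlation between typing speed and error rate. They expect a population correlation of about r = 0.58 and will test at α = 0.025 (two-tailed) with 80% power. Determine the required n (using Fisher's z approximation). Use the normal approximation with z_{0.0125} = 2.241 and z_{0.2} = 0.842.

n = 25

Fisher's z: C = ½·ln((1+r)/(1−r)) = ½·ln(3.7619) = 0.6625.
n = ((z_{α/2} + z_β)/C)² + 3.
(2.241 + 0.842) / 0.6625 = 3.083 / 0.6625 = 4.654.
n = 4.654² + 3 = 21.66 + 3 = 24.7.
Round up.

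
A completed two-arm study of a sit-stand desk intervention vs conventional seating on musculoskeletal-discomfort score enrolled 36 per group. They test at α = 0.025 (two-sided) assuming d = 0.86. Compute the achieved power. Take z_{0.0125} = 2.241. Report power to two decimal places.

For two equal groups, power = Φ(d·√(n/2) − z_{α/2}).
d·√(n/2) = 0.86 × √(36/2) = 0.86 × 4.243 = 3.649.
z_β = 3.649 − 2.241 = 1.408.
Power = Φ(1.408) = 0.920.

power ≈ 0.92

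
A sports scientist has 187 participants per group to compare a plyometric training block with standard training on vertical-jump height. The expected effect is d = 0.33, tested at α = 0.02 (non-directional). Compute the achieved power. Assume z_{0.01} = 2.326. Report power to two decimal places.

For two equal groups, power = Φ(d·√(n/2) − z_{α/2}).
d·√(n/2) = 0.33 × √(187/2) = 0.33 × 9.670 = 3.191.
z_β = 3.191 − 2.326 = 0.865.
Power = Φ(0.865) = 0.806.

power ≈ 0.81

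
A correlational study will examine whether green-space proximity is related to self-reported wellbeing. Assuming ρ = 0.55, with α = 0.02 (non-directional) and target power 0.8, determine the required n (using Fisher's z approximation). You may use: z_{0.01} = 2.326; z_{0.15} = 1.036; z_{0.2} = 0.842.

n = 30

Fisher's z: C = ½·ln((1+r)/(1−r)) = ½·ln(3.4444) = 0.6184.
n = ((z_{α/2} + z_β)/C)² + 3.
(2.326 + 0.842) / 0.6184 = 3.168 / 0.6184 = 5.123.
n = 5.123² + 3 = 26.24 + 3 = 29.2.
Round up.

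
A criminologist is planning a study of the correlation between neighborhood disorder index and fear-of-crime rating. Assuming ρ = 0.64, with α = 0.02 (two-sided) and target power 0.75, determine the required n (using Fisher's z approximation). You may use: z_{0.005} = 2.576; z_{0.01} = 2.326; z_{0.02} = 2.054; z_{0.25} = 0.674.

n = 19

Fisher's z: C = ½·ln((1+r)/(1−r)) = ½·ln(4.5556) = 0.7582.
n = ((z_{α/2} + z_β)/C)² + 3.
(2.326 + 0.674) / 0.7582 = 3.000 / 0.7582 = 3.957.
n = 3.957² + 3 = 15.66 + 3 = 18.7.
Round up.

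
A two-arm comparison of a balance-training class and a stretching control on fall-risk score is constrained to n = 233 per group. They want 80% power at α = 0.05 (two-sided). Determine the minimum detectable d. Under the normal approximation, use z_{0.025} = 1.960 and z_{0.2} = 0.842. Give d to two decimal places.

For two independent groups of n = 233 each: d_min = (z_{α/2} + z_β)·√(2/n).
z-sum = 1.960 + 0.842 = 2.802.
d_min = 2.802 × √(2/233) = 2.802 × 0.0926 = 0.260.

d_min ≈ 0.26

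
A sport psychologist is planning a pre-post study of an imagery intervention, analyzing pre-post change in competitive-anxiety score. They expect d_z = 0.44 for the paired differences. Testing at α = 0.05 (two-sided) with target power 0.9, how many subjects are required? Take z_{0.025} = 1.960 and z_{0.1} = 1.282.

For a paired (one-sample on differences) test: n = ((z_{α/2} + z_β) / d)².
z_{α/2} + z_β = 1.960 + 1.282 = 3.242.
n = (3.242 / 0.44)² = 7.368² = 54.29.
Round up.

n = 55 pairs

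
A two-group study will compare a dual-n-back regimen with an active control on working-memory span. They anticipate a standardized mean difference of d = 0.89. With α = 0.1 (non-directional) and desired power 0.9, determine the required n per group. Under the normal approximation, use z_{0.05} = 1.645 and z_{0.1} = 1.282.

n = 22 per group

For two independent groups with equal n: n = 2·((z_{α/2} + z_β) / d)².
z_{α/2} + z_β = 1.645 + 1.282 = 2.927.
n = 2 × (2.927 / 0.89)² = 2 × 3.289² = 2 × 10.82 = 21.6.
Round up to the next whole participant.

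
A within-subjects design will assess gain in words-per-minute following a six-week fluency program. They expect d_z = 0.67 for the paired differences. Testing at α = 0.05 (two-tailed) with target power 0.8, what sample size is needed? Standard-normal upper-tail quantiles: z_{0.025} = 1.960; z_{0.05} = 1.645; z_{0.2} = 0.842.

For a paired (one-sample on differences) test: n = ((z_{α/2} + z_β) / d)².
z_{α/2} + z_β = 1.960 + 0.842 = 2.802.
n = (2.802 / 0.67)² = 4.182² = 17.49.
Round up.

n = 18 pairs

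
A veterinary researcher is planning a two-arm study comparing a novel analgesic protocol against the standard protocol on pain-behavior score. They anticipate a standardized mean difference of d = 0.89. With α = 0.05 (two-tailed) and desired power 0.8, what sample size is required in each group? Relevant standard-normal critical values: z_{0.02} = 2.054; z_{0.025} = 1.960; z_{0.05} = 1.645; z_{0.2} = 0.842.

n = 20 per group

For two independent groups with equal n: n = 2·((z_{α/2} + z_β) / d)².
z_{α/2} + z_β = 1.960 + 0.842 = 2.802.
n = 2 × (2.802 / 0.89)² = 2 × 3.148² = 2 × 9.91 = 19.8.
Round up to the next whole participant.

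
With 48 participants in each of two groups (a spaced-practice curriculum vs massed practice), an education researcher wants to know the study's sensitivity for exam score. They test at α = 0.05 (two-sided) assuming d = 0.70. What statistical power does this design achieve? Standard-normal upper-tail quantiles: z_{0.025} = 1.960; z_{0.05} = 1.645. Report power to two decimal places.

power ≈ 0.93

For two equal groups, power = Φ(d·√(n/2) − z_{α/2}).
d·√(n/2) = 0.70 × √(48/2) = 0.70 × 4.899 = 3.429.
z_β = 3.429 − 1.960 = 1.469.
Power = Φ(1.469) = 0.929.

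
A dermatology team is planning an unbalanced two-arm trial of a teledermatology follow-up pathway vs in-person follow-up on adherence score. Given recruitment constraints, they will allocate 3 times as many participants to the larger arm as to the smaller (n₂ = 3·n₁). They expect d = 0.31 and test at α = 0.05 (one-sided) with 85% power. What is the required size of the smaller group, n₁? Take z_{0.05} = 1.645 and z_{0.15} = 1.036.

n₁ = 100

With allocation ratio k = n₂/n₁ = 3, Var(x̄₁−x̄₂) = σ²(1/n₁ + 1/(k·n₁)) = σ²·(k+1)/(k·n₁).
So n₁ = (1 + 1/k)·((z_{α} + z_β)/d)² = 1.333 × (2.681/0.31)².
n₁ = 1.333 × 74.79 = 99.7.
Round up: n₁ = 100, giving n₂ = 3 × 100 = 300.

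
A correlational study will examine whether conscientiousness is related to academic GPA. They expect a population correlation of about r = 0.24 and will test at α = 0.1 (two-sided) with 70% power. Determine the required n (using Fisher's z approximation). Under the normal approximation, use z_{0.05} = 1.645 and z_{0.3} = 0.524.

n = 82

Fisher's z: C = ½·ln((1+r)/(1−r)) = ½·ln(1.6316) = 0.2448.
n = ((z_{α/2} + z_β)/C)² + 3.
(1.645 + 0.524) / 0.2448 = 2.169 / 0.2448 = 8.860.
n = 8.860² + 3 = 78.50 + 3 = 81.5.
Round up.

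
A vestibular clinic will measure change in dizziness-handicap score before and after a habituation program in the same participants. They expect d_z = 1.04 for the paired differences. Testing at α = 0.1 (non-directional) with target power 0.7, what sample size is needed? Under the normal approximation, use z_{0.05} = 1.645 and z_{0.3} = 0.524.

n = 5 pairs

For a paired (one-sample on differences) test: n = ((z_{α/2} + z_β) / d)².
z_{α/2} + z_β = 1.645 + 0.524 = 2.169.
n = (2.169 / 1.04)² = 2.086² = 4.35.
Round up.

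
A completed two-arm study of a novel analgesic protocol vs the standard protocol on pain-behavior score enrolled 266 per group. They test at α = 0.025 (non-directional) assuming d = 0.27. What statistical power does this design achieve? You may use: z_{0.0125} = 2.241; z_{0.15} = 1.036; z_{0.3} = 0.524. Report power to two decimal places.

For two equal groups, power = Φ(d·√(n/2) − z_{α/2}).
d·√(n/2) = 0.27 × √(266/2) = 0.27 × 11.533 = 3.114.
z_β = 3.114 − 2.241 = 0.873.
Power = Φ(0.873) = 0.809.

power ≈ 0.81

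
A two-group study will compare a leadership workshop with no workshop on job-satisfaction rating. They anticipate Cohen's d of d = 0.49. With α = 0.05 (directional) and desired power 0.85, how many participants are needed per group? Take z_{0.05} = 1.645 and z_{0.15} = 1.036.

n = 60 per group

For two independent groups with equal n: n = 2·((z_{α} + z_β) / d)².
z_{α} + z_β = 1.645 + 1.036 = 2.681.
n = 2 × (2.681 / 0.49)² = 2 × 5.471² = 2 × 29.94 = 59.9.
Round up to the next whole participant.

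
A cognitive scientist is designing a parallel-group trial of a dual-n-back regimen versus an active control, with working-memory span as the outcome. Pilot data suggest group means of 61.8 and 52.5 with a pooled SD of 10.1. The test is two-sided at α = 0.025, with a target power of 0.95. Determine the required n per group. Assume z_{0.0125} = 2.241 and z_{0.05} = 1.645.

n = 36 per group

Cohen's d = |M₁ − M₂| / SD_pooled = |61.8 − 52.5| / 10.1 = 9.3 / 10.1 = 0.921.
For two independent groups with equal n: n = 2·((z_{α/2} + z_β) / d)².
z_{α/2} + z_β = 2.241 + 1.645 = 3.886.
n = 2 × (3.886 / 0.921)² = 2 × 4.219² = 2 × 17.80 = 35.6.
Round up to the next whole participant.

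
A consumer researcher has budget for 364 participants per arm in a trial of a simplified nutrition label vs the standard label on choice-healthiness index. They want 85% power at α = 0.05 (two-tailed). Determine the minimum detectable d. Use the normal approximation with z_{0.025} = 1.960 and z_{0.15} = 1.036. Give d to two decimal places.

For two independent groups of n = 364 each: d_min = (z_{α/2} + z_β)·√(2/n).
z-sum = 1.960 + 1.036 = 2.996.
d_min = 2.996 × √(2/364) = 2.996 × 0.0741 = 0.222.

d_min ≈ 0.22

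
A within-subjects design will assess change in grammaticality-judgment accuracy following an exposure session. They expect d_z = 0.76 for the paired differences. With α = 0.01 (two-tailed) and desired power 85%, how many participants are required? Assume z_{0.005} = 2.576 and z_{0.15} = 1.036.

For a paired (one-sample on differences) test: n = ((z_{α/2} + z_β) / d)².
z_{α/2} + z_β = 2.576 + 1.036 = 3.612.
n = (3.612 / 0.76)² = 4.753² = 22.59.
Round up.

n = 23 pairs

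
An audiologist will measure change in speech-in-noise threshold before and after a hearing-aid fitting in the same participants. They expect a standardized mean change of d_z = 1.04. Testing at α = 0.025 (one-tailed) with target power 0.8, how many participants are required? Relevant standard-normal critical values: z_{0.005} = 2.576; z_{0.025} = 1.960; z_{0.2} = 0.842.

For a paired (one-sample on differences) test: n = ((z_{α} + z_β) / d)².
z_{α} + z_β = 1.960 + 0.842 = 2.802.
n = (2.802 / 1.04)² = 2.694² = 7.26.
Round up.

n = 8 pairs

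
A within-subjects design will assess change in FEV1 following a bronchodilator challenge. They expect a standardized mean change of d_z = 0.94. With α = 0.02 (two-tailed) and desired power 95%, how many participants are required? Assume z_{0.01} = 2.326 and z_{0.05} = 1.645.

n = 18 pairs

For a paired (one-sample on differences) test: n = ((z_{α/2} + z_β) / d)².
z_{α/2} + z_β = 2.326 + 1.645 = 3.971.
n = (3.971 / 0.94)² = 4.224² = 17.85.
Round up.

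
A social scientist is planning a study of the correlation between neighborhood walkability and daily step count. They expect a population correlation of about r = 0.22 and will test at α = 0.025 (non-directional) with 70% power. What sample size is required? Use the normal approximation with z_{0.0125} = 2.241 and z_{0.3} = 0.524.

n = 156

Fisher's z: C = ½·ln((1+r)/(1−r)) = ½·ln(1.5641) = 0.2237.
n = ((z_{α/2} + z_β)/C)² + 3.
(2.241 + 0.524) / 0.2237 = 2.765 / 0.2237 = 12.360.
n = 12.360² + 3 = 152.78 + 3 = 155.8.
Round up.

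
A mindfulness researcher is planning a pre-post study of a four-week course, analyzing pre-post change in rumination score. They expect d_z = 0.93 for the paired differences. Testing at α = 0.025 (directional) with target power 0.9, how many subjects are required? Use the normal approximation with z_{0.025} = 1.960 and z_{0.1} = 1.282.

For a paired (one-sample on differences) test: n = ((z_{α} + z_β) / d)².
z_{α} + z_β = 1.960 + 1.282 = 3.242.
n = (3.242 / 0.93)² = 3.486² = 12.15.
Round up.

n = 13 pairs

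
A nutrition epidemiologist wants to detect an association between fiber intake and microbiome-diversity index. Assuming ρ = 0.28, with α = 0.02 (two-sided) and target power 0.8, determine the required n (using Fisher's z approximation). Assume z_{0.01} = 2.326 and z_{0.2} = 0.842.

Fisher's z: C = ½·ln((1+r)/(1−r)) = ½·ln(1.7778) = 0.2877.
n = ((z_{α/2} + z_β)/C)² + 3.
(2.326 + 0.842) / 0.2877 = 3.168 / 0.2877 = 11.011.
n = 11.011² + 3 = 121.25 + 3 = 124.3.
Round up.

n = 125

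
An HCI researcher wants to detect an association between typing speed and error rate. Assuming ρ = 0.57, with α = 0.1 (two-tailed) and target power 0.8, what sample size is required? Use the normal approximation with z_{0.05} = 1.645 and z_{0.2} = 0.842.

n = 18

Fisher's z: C = ½·ln((1+r)/(1−r)) = ½·ln(3.6512) = 0.6475.
n = ((z_{α/2} + z_β)/C)² + 3.
(1.645 + 0.842) / 0.6475 = 2.487 / 0.6475 = 3.841.
n = 3.841² + 3 = 14.75 + 3 = 17.8.
Round up.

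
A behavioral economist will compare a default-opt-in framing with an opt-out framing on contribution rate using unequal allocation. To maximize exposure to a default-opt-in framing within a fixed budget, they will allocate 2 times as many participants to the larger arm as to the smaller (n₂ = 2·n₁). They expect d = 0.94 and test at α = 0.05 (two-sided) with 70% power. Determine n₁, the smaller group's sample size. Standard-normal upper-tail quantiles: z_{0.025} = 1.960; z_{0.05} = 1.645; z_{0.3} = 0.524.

With allocation ratio k = n₂/n₁ = 2, Var(x̄₁−x̄₂) = σ²(1/n₁ + 1/(k·n₁)) = σ²·(k+1)/(k·n₁).
So n₁ = (1 + 1/k)·((z_{α/2} + z_β)/d)² = 1.500 × (2.484/0.94)².
n₁ = 1.500 × 6.98 = 10.5.
Round up: n₁ = 11, giving n₂ = 2 × 11 = 22.

n₁ = 11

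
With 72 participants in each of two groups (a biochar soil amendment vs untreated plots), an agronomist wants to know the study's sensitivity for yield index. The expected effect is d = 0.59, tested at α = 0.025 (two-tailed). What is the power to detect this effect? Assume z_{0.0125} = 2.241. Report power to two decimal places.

For two equal groups, power = Φ(d·√(n/2) − z_{α/2}).
d·√(n/2) = 0.59 × √(72/2) = 0.59 × 6.000 = 3.540.
z_β = 3.540 − 2.241 = 1.299.
Power = Φ(1.299) = 0.903.

power ≈ 0.90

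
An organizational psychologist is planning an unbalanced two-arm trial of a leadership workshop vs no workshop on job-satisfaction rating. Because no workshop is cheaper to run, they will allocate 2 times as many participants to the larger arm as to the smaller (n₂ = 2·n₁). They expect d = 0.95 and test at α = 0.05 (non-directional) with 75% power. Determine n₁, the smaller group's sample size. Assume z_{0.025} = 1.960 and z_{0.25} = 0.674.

With allocation ratio k = n₂/n₁ = 2, Var(x̄₁−x̄₂) = σ²(1/n₁ + 1/(k·n₁)) = σ²·(k+1)/(k·n₁).
So n₁ = (1 + 1/k)·((z_{α/2} + z_β)/d)² = 1.500 × (2.634/0.95)².
n₁ = 1.500 × 7.69 = 11.5.
Round up: n₁ = 12, giving n₂ = 2 × 12 = 24.

n₁ = 12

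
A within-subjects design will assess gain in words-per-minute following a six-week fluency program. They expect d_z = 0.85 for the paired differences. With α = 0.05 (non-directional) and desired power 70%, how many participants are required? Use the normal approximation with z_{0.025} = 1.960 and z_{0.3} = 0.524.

n = 9 pairs

For a paired (one-sample on differences) test: n = ((z_{α/2} + z_β) / d)².
z_{α/2} + z_β = 1.960 + 0.524 = 2.484.
n = (2.484 / 0.85)² = 2.922² = 8.54.
Round up.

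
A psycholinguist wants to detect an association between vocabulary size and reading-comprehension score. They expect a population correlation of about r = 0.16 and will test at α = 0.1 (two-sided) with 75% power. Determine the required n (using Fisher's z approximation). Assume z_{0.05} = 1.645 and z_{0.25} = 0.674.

n = 210

Fisher's z: C = ½·ln((1+r)/(1−r)) = ½·ln(1.3810) = 0.1614.
n = ((z_{α/2} + z_β)/C)² + 3.
(1.645 + 0.674) / 0.1614 = 2.319 / 0.1614 = 14.368.
n = 14.368² + 3 = 206.44 + 3 = 209.4.
Round up.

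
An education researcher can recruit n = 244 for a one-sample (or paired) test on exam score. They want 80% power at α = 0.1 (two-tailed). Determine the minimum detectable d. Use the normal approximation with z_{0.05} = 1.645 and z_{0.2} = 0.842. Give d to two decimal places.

d_min ≈ 0.16

For a single sample (or paired design) of n = 244: d_min = (z_{α/2} + z_β)/√n.
z-sum = 1.645 + 0.842 = 2.487.
d_min = 2.487 / √244 = 2.487 / 15.620 = 0.159.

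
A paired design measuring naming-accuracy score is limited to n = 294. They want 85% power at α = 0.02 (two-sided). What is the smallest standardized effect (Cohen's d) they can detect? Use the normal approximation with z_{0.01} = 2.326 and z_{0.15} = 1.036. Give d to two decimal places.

d_min ≈ 0.20

For a single sample (or paired design) of n = 294: d_min = (z_{α/2} + z_β)/√n.
z-sum = 2.326 + 1.036 = 3.362.
d_min = 3.362 / √294 = 3.362 / 17.146 = 0.196.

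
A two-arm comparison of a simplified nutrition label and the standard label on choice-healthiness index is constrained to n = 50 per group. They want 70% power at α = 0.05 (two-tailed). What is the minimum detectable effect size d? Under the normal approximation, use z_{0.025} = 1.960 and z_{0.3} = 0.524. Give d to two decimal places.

For two independent groups of n = 50 each: d_min = (z_{α/2} + z_β)·√(2/n).
z-sum = 1.960 + 0.524 = 2.484.
d_min = 2.484 × √(2/50) = 2.484 × 0.2000 = 0.497.

d_min ≈ 0.50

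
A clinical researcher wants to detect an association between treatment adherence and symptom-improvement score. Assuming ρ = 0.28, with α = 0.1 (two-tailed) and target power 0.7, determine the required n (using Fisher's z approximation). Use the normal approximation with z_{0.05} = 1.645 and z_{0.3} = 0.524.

n = 60

Fisher's z: C = ½·ln((1+r)/(1−r)) = ½·ln(1.7778) = 0.2877.
n = ((z_{α/2} + z_β)/C)² + 3.
(1.645 + 0.524) / 0.2877 = 2.169 / 0.2877 = 7.539.
n = 7.539² + 3 = 56.84 + 3 = 59.8.
Round up.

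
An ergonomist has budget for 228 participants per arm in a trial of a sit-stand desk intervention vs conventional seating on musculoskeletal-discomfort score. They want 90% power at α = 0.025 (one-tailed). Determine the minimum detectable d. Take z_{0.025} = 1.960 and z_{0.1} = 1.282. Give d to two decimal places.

d_min ≈ 0.30

For two independent groups of n = 228 each: d_min = (z_{α} + z_β)·√(2/n).
z-sum = 1.960 + 1.282 = 3.242.
d_min = 3.242 × √(2/228) = 3.242 × 0.0937 = 0.304.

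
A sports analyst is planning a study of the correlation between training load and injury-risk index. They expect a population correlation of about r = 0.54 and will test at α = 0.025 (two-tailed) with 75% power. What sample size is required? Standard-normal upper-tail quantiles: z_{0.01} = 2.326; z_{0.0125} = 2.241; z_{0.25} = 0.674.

n = 27

Fisher's z: C = ½·ln((1+r)/(1−r)) = ½·ln(3.3478) = 0.6042.
n = ((z_{α/2} + z_β)/C)² + 3.
(2.241 + 0.674) / 0.6042 = 2.915 / 0.6042 = 4.825.
n = 4.825² + 3 = 23.28 + 3 = 26.3.
Round up.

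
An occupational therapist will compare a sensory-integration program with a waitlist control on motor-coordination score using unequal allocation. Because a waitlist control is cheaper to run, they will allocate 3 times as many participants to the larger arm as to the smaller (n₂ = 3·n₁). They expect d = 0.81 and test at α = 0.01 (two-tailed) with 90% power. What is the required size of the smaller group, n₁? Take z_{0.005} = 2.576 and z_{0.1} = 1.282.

With allocation ratio k = n₂/n₁ = 3, Var(x̄₁−x̄₂) = σ²(1/n₁ + 1/(k·n₁)) = σ²·(k+1)/(k·n₁).
So n₁ = (1 + 1/k)·((z_{α/2} + z_β)/d)² = 1.333 × (3.858/0.81)².
n₁ = 1.333 × 22.69 = 30.2.
Round up: n₁ = 31, giving n₂ = 3 × 31 = 93.

n₁ = 31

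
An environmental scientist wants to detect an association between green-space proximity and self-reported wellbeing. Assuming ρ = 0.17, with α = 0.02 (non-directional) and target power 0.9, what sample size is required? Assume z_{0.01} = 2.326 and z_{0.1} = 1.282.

n = 445

Fisher's z: C = ½·ln((1+r)/(1−r)) = ½·ln(1.4096) = 0.1717.
n = ((z_{α/2} + z_β)/C)² + 3.
(2.326 + 1.282) / 0.1717 = 3.608 / 0.1717 = 21.013.
n = 21.013² + 3 = 441.56 + 3 = 444.6.
Round up.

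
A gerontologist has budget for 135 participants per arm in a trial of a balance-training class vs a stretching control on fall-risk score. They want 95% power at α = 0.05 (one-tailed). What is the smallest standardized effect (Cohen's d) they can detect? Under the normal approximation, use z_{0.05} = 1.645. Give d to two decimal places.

d_min ≈ 0.40

For two independent groups of n = 135 each: d_min = (z_{α} + z_β)·√(2/n).
z-sum = 1.645 + 1.645 = 3.290.
d_min = 3.290 × √(2/135) = 3.290 × 0.1217 = 0.400.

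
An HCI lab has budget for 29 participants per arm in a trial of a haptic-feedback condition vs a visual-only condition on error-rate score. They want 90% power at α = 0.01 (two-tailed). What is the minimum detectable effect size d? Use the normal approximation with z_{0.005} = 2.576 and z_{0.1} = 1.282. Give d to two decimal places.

For two independent groups of n = 29 each: d_min = (z_{α/2} + z_β)·√(2/n).
z-sum = 2.576 + 1.282 = 3.858.
d_min = 3.858 × √(2/29) = 3.858 × 0.2626 = 1.013.

d_min ≈ 1.01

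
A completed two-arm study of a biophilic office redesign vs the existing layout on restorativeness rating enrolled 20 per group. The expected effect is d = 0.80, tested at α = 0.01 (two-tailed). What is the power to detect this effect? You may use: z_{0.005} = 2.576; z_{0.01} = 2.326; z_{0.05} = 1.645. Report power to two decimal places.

power ≈ 0.48

For two equal groups, power = Φ(d·√(n/2) − z_{α/2}).
d·√(n/2) = 0.80 × √(20/2) = 0.80 × 3.162 = 2.530.
z_β = 2.530 − 2.576 = -0.046.
Power = Φ(-0.046) = 0.482.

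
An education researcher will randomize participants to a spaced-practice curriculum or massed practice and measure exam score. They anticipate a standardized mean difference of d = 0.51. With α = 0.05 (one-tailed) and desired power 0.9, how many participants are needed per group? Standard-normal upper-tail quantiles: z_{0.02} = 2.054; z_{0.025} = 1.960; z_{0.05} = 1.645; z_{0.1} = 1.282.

For two independent groups with equal n: n = 2·((z_{α} + z_β) / d)².
z_{α} + z_β = 1.645 + 1.282 = 2.927.
n = 2 × (2.927 / 0.51)² = 2 × 5.739² = 2 × 32.94 = 65.9.
Round up to the next whole participant.

n = 66 per group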